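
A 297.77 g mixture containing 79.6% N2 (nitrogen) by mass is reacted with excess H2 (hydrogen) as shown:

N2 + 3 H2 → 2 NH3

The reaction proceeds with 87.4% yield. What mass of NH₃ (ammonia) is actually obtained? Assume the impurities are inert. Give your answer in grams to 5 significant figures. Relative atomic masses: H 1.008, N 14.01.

Pure N2 available = 297.77 g × 0.796 = 237.025 g.
M(N2) = 2(14.01) = 28.02 g/mol.
M(NH3) = 14.01 + 3(1.008) = 17.034 g/mol.
n(N2) = 237.025 g / 28.02 g/mol = 8.45913 mol.
From the equation the N2:NH3 mole ratio is 1:2, so n(NH3) = 8.45913 × 2/1 = 16.9183 mol.
Mass of NH3 = 16.9183 mol × 17.034 g/mol = 288.186 g.
Actual mass collected = 288.186 g × 0.874 = 251.874 g.

251.87 g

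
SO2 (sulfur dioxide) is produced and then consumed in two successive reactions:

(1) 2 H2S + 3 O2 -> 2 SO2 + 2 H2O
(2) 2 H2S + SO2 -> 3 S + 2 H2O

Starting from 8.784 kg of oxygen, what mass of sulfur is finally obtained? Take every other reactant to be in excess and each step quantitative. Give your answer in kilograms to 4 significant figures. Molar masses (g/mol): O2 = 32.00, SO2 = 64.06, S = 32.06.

17.60 kg

8.784 kg = 8784.0 g.
n(O2) = 8784.0 / 32.00 = 274.50 mol.
Step 1 gives a 3:2 ratio of O2 to SO2, so n(SO2) = 183.00 mol.
In step 2 the SO2:S ratio is 1:3, so n(S) = 549.00 mol.
Mass of S = 549.00 × 32.06 = 17601 g = 17.60 kg.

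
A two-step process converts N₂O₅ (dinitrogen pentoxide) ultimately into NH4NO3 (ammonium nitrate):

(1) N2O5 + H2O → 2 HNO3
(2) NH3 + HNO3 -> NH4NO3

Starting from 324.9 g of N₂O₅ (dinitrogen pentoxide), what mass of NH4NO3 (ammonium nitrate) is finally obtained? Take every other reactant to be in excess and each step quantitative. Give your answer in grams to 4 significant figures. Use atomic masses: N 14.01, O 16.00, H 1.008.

481.6 g

M(N2O5) = 2(14.01) + 5(16.00) = 108.02 g/mol.
M(NH4NO3) = 2(14.01) + 4(1.008) + 3(16.00) = 80.052 g/mol.
n(N2O5) = 324.90 / 108.02 = 3.0078 mol.
Step 1 gives a 1:2 ratio of N2O5 to HNO3, so n(HNO3) = 6.0156 mol.
In step 2 the HNO3:NH4NO3 ratio is 1:1, so n(NH4NO3) = 6.0156 mol.
Mass of NH4NO3 = 6.0156 × 80.052 = 481.56 g.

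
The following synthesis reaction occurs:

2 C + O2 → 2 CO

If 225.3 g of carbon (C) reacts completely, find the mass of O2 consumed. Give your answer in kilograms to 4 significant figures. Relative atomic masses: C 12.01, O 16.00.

0.3001 kg

M(C) = 12.01 g/mol.
M(O2) = 2(16.00) = 32.00 g/mol.
n(C) = 225.30 g / 12.01 g/mol = 18.759 mol.
From the equation the C:O2 mole ratio is 2:1, so n(O2) = 18.759 × 1/2 = 9.3797 mol.
Mass of O2 = 9.3797 mol × 32.00 g/mol = 300.15 g.
Converting to kg: 300.15 g = 0.3001 kg.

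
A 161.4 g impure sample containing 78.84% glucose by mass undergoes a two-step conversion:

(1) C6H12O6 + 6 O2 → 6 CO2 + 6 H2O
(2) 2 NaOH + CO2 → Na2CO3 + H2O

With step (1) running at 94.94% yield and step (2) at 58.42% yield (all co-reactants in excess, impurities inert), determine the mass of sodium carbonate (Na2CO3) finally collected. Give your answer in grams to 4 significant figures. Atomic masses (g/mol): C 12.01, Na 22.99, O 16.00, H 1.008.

249.1 g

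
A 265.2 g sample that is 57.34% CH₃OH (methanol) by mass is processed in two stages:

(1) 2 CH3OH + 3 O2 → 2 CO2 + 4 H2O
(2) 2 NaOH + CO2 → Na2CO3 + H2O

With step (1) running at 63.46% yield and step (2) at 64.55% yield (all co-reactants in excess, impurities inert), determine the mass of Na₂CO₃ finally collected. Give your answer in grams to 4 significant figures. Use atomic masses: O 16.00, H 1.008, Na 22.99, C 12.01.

Pure CH3OH = 265.2 × 0.5734 = 152.07 g.
M(CH3OH) = 12.01 + 4(1.008) + 16.00 = 32.042 g/mol.
M(Na2CO3) = 2(22.99) + 12.01 + 3(16.00) = 105.99 g/mol.
n(CH3OH) = 152.07 / 32.042 = 4.7458 mol.
Step 1 (CH3OH:CO2 = 2:2): theoretical n(CO2) = 4.7458 mol; at 63.46% yield, n(CO2) = 3.0117 mol.
Step 2 (CO2:Na2CO3 = 1:1): theoretical n(Na2CO3) = 3.0117 mol, so theoretical mass = 3.0117 × 105.99 = 319.21 g.
At 64.55% yield, actual mass of Na2CO3 = 319.21 × 0.6455 = 206.05 g.

206.1 g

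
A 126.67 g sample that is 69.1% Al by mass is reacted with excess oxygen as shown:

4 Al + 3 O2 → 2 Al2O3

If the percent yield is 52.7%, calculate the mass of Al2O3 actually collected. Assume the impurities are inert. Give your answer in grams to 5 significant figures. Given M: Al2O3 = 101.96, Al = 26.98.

Pure Al available = 126.67 g × 0.691 = 87.5290 g.
n(Al) = 87.5290 g / 26.98 g/mol = 3.24422 mol.
From the equation the Al:Al2O3 mole ratio is 4:2, so n(Al2O3) = 3.24422 × 2/4 = 1.62211 mol.
Mass of Al2O3 = 1.62211 mol × 101.96 g/mol = 165.390 g.
Actual mass collected = 165.390 g × 0.527 = 87.1606 g.

87.161 g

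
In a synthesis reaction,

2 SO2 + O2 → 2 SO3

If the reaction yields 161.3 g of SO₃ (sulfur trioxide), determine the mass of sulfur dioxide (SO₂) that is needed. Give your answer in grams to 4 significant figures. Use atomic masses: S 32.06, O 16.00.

129.1 g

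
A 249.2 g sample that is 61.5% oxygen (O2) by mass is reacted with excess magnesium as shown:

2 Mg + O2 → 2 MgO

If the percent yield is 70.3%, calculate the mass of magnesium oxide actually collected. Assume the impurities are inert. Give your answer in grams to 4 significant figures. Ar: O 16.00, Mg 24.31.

271.4 g

Pure O2 available = 249.2 g × 0.615 = 153.26 g.
M(O2) = 2(16.00) = 32.00 g/mol.
M(MgO) = 24.31 + 16.00 = 40.31 g/mol.
n(O2) = 153.26 g / 32.00 g/mol = 4.7893 mol.
From the equation the O2:MgO mole ratio is 1:2, so n(MgO) = 4.7893 × 2/1 = 9.5786 mol.
Mass of MgO = 9.5786 mol × 40.31 g/mol = 386.11 g.
Actual mass collected = 386.11 g × 0.703 = 271.44 g.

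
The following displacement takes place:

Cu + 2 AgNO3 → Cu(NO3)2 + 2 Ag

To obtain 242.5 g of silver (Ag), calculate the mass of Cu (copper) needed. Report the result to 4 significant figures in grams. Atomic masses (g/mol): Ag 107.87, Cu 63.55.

71.43 g

M(Ag) = 107.87 g/mol.
M(Cu) = 63.55 g/mol.
n(Ag) = 242.50 g / 107.87 g/mol = 2.2481 mol.
From the equation the Ag:Cu mole ratio is 2:1, so n(Cu) = 2.2481 × 1/2 = 1.1240 mol.
Mass of Cu = 1.1240 mol × 63.55 g/mol = 71.433 g.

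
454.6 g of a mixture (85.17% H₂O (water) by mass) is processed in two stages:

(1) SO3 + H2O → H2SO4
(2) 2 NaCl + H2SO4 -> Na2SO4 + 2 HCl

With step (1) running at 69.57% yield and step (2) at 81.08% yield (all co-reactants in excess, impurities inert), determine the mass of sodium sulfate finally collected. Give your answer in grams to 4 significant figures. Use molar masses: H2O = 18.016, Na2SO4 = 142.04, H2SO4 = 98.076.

Pure H2O = 454.6 × 0.8517 = 387.18 g.
n(H2O) = 387.18 / 18.016 = 21.491 mol.
Step 1 (H2O:H2SO4 = 1:1): theoretical n(H2SO4) = 21.491 mol; at 69.57% yield, n(H2SO4) = 14.951 mol.
Step 2 (H2SO4:Na2SO4 = 1:1): theoretical n(Na2SO4) = 14.951 mol, so theoretical mass = 14.951 × 142.04 = 2123.7 g.
At 81.08% yield, actual mass of Na2SO4 = 2123.7 × 0.8108 = 1721.9 g.

1722 g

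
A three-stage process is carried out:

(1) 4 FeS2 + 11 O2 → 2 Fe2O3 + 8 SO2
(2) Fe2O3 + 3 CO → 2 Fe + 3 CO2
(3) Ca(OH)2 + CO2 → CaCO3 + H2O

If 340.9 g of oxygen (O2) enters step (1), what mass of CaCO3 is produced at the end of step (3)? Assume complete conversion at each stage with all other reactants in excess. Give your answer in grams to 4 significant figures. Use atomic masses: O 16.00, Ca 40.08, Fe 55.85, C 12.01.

M(O2) = 2(16.00) = 32.00 g/mol.
M(CaCO3) = 40.08 + 12.01 + 3(16.00) = 100.09 g/mol.
n(O2) = 340.9 / 32.00 = 10.653 mol.
Reaction (1): O2→Fe2O3 ratio 11:2 ⇒ n(Fe2O3) = 1.9369 mol.
Reaction (2): Fe2O3→CO2 ratio 1:3 ⇒ n(CO2) = 5.8108 mol.
Reaction (3): CO2→CaCO3 ratio 1:1 ⇒ n(CaCO3) = 5.8108 mol.
Mass of CaCO3 = 5.8108 × 100.09 = 581.60 g.

581.6 g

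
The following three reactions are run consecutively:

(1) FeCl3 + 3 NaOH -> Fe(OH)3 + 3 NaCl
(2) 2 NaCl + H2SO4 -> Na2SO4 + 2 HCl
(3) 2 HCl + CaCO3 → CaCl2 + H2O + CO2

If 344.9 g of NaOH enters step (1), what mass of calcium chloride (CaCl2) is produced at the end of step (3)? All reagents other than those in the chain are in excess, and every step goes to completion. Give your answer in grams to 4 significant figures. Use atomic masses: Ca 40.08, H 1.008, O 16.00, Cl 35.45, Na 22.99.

478.5 g

M(NaOH) = 22.99 + 16.00 + 1.008 = 39.998 g/mol.
M(CaCl2) = 40.08 + 2(35.45) = 110.98 g/mol.
n(NaOH) = 344.9 / 39.998 = 8.6229 mol.
Reaction (1): NaOH→NaCl ratio 3:3 ⇒ n(NaCl) = 8.6229 mol.
Reaction (2): NaCl→HCl ratio 2:2 ⇒ n(HCl) = 8.6229 mol.
Reaction (3): HCl→CaCl2 ratio 2:1 ⇒ n(CaCl2) = 4.3115 mol.
Mass of CaCl2 = 4.3115 × 110.98 = 478.49 g.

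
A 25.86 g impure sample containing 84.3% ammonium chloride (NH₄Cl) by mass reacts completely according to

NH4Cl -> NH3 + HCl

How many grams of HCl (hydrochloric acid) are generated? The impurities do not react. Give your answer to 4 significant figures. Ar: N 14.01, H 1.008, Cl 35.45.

14.86 g

Mass of pure NH4Cl = 25.86 g × 0.843 = 21.800 g.
M(NH4Cl) = 14.01 + 4(1.008) + 35.45 = 53.492 g/mol.
M(HCl) = 1.008 + 35.45 = 36.458 g/mol.
n(NH4Cl) = 21.800 g / 53.492 g/mol = 0.40754 mol.
From the equation the NH4Cl:HCl mole ratio is 1:1, so n(HCl) = 0.40754 × 1/1 = 0.40754 mol.
Mass of HCl = 0.40754 mol × 36.458 g/mol = 14.858 g.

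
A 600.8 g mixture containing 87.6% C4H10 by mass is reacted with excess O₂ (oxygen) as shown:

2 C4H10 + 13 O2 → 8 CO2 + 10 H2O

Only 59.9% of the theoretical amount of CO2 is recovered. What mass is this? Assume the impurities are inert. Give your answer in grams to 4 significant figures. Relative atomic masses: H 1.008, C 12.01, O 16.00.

Pure C4H10 available = 600.8 g × 0.876 = 526.30 g.
M(C4H10) = 4(12.01) + 10(1.008) = 58.12 g/mol.
M(CO2) = 12.01 + 2(16.00) = 44.01 g/mol.
n(C4H10) = 526.30 g / 58.12 g/mol = 9.0554 mol.
From the equation the C4H10:CO2 mole ratio is 2:8, so n(CO2) = 9.0554 × 8/2 = 36.222 mol.
Mass of CO2 = 36.222 mol × 44.01 g/mol = 1594.1 g.
Actual mass collected = 1594.1 g × 0.599 = 954.88 g.

954.9 g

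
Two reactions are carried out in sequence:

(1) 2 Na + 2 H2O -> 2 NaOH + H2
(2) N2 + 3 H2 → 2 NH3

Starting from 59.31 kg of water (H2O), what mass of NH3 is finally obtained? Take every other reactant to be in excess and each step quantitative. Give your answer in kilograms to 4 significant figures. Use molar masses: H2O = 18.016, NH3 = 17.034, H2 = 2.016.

59.31 kg = 59310 g.
n(H2O) = 59310 / 18.016 = 3292.1 mol.
Step 1 gives a 2:1 ratio of H2O to H2, so n(H2) = 1646.0 mol.
In step 2 the H2:NH3 ratio is 3:2, so n(NH3) = 1097.4 mol.
Mass of NH3 = 1097.4 × 17.034 = 18692 g = 18.69 kg.

18.69 kg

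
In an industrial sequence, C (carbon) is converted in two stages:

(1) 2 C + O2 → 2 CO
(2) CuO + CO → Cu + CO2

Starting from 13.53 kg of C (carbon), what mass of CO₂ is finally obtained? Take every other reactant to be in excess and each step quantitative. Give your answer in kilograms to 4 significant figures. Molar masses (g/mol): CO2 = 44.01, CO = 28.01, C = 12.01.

49.58 kg

13.53 kg = 13530 g.
n(C) = 13530 / 12.01 = 1126.6 mol.
Step 1 gives a 2:2 ratio of C to CO, so n(CO) = 1126.6 mol.
In step 2 the CO:CO2 ratio is 1:1, so n(CO2) = 1126.6 mol.
Mass of CO2 = 1126.6 × 44.01 = 49580 g = 49.58 kg.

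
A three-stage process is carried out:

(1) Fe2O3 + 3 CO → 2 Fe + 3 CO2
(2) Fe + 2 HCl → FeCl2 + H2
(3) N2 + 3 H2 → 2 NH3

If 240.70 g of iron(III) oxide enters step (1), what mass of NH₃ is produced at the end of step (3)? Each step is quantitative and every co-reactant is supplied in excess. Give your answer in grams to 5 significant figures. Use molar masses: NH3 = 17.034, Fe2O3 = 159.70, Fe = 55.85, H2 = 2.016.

n(Fe2O3) = 240.70 / 159.70 = 1.50720 mol.
Reaction (1): Fe2O3→Fe ratio 1:2 ⇒ n(Fe) = 3.01440 mol.
Reaction (2): Fe→H2 ratio 1:1 ⇒ n(H2) = 3.01440 mol.
Reaction (3): H2→NH3 ratio 3:2 ⇒ n(NH3) = 2.00960 mol.
Mass of NH3 = 2.00960 × 17.034 = 34.2315 g.

34.232 g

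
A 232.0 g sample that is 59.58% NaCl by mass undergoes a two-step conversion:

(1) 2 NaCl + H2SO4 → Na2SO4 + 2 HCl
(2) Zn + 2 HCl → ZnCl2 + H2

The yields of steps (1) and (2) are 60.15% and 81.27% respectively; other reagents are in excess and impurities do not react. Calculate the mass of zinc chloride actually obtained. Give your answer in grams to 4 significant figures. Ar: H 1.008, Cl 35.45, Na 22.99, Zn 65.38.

78.79 g

Pure NaCl = 232.0 × 0.5958 = 138.23 g.
M(NaCl) = 22.99 + 35.45 = 58.44 g/mol.
M(ZnCl2) = 65.38 + 2(35.45) = 136.28 g/mol.
n(NaCl) = 138.23 / 58.44 = 2.3653 mol.
Step 1 (NaCl:HCl = 2:2): theoretical n(HCl) = 2.3653 mol; at 60.15% yield, n(HCl) = 1.4227 mol.
Step 2 (HCl:ZnCl2 = 2:1): theoretical n(ZnCl2) = 0.71135 mol, so theoretical mass = 0.71135 × 136.28 = 96.943 g.
At 81.27% yield, actual mass of ZnCl2 = 96.943 × 0.8127 = 78.786 g.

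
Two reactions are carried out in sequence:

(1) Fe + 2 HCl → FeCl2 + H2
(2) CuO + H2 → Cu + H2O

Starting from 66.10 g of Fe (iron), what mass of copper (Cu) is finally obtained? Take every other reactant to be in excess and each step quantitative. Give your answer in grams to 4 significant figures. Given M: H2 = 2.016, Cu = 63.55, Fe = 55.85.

n(Fe) = 66.100 / 55.85 = 1.1835 mol.
Step 1 gives a 1:1 ratio of Fe to H2, so n(H2) = 1.1835 mol.
In step 2 the H2:Cu ratio is 1:1, so n(Cu) = 1.1835 mol.
Mass of Cu = 1.1835 × 63.55 = 75.213 g.

75.21 g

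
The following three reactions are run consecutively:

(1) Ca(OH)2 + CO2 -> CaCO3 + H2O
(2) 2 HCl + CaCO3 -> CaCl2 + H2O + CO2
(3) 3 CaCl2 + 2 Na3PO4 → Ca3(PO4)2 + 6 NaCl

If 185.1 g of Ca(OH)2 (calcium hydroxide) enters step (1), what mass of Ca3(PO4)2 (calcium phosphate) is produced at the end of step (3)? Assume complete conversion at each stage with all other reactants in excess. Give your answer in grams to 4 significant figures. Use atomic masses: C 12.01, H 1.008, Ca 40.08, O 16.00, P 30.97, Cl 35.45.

M(Ca(OH)2) = 40.08 + 2(16.00) + 2(1.008) = 74.096 g/mol.
M(Ca3(PO4)2) = 3(40.08) + 2(30.97) + 8(16.00) = 310.18 g/mol.
n(Ca(OH)2) = 185.1 / 74.096 = 2.4981 mol.
Reaction (1): Ca(OH)2→CaCO3 ratio 1:1 ⇒ n(CaCO3) = 2.4981 mol.
Reaction (2): CaCO3→CaCl2 ratio 1:1 ⇒ n(CaCl2) = 2.4981 mol.
Reaction (3): CaCl2→Ca3(PO4)2 ratio 3:1 ⇒ n(Ca3(PO4)2) = 0.83270 mol.
Mass of Ca3(PO4)2 = 0.83270 × 310.18 = 258.29 g.

258.3 g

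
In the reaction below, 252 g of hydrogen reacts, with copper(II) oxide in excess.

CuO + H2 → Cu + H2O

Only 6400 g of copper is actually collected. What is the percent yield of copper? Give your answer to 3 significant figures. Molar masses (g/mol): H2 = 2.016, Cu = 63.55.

80.6 %

n(H2) = 252.0 g / 2.016 g/mol = 125.0 mol.
From the equation the H2:Cu mole ratio is 1:1, so n(Cu) = 125.0 × 1/1 = 125.0 mol.
Mass of Cu = 125.0 mol × 63.55 g/mol = 7944 g.
This is the theoretical yield. Percent yield = 6400 g / 7944 g × 100% = 80.57%.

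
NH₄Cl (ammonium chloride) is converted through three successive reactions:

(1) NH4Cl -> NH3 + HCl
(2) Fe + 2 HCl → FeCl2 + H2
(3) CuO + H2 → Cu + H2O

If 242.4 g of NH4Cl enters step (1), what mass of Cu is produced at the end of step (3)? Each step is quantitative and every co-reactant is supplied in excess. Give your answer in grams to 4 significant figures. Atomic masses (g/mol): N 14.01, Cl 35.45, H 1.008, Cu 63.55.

M(NH4Cl) = 14.01 + 4(1.008) + 35.45 = 53.492 g/mol.
M(Cu) = 63.55 g/mol.
n(NH4Cl) = 242.4 / 53.492 = 4.5315 mol.
Reaction (1): NH4Cl→HCl ratio 1:1 ⇒ n(HCl) = 4.5315 mol.
Reaction (2): HCl→H2 ratio 2:1 ⇒ n(H2) = 2.2658 mol.
Reaction (3): H2→Cu ratio 1:1 ⇒ n(Cu) = 2.2658 mol.
Mass of Cu = 2.2658 × 63.55 = 143.99 g.

144.0 g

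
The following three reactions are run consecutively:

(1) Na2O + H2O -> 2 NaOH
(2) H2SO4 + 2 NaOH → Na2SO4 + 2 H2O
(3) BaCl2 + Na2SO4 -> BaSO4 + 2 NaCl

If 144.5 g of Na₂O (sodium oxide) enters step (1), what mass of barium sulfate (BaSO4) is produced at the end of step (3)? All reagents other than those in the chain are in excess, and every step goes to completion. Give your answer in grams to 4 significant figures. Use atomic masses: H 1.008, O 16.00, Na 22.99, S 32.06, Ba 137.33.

M(Na2O) = 2(22.99) + 16.00 = 61.98 g/mol.
M(BaSO4) = 137.33 + 32.06 + 4(16.00) = 233.39 g/mol.
n(Na2O) = 144.5 / 61.98 = 2.3314 mol.
Reaction (1): Na2O→NaOH ratio 1:2 ⇒ n(NaOH) = 4.6628 mol.
Reaction (2): NaOH→Na2SO4 ratio 2:1 ⇒ n(Na2SO4) = 2.3314 mol.
Reaction (3): Na2SO4→BaSO4 ratio 1:1 ⇒ n(BaSO4) = 2.3314 mol.
Mass of BaSO4 = 2.3314 × 233.39 = 544.12 g.

544.1 g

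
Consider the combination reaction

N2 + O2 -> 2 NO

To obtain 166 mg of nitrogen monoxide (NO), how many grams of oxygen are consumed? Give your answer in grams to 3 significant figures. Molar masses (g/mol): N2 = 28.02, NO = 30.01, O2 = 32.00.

Convert: 166 mg = 0.1660 g.
n(NO) = 0.1660 g / 30.01 g/mol = 0.005531 mol.
From the equation the NO:O2 mole ratio is 2:1, so n(O2) = 0.005531 × 1/2 = 0.002766 mol.
Mass of O2 = 0.002766 mol × 32.00 g/mol = 0.08850 g.

0.0885 g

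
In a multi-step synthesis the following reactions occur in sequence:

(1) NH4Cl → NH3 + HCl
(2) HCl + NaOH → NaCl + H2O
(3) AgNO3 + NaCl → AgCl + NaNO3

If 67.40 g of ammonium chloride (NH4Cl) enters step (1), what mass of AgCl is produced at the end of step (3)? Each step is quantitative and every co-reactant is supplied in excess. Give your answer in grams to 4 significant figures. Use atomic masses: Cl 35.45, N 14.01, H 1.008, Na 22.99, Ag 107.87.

180.6 g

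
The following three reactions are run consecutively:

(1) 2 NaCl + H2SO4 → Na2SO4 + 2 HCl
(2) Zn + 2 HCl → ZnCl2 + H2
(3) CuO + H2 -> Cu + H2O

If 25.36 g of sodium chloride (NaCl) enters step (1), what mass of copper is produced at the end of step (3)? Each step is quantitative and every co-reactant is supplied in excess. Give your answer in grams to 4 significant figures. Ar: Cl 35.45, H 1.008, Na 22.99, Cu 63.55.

13.79 g

M(NaCl) = 22.99 + 35.45 = 58.44 g/mol.
M(Cu) = 63.55 g/mol.
n(NaCl) = 25.36 / 58.44 = 0.43395 mol.
Reaction (1): NaCl→HCl ratio 2:2 ⇒ n(HCl) = 0.43395 mol.
Reaction (2): HCl→H2 ratio 2:1 ⇒ n(H2) = 0.21697 mol.
Reaction (3): H2→Cu ratio 1:1 ⇒ n(Cu) = 0.21697 mol.
Mass of Cu = 0.21697 × 63.55 = 13.789 g.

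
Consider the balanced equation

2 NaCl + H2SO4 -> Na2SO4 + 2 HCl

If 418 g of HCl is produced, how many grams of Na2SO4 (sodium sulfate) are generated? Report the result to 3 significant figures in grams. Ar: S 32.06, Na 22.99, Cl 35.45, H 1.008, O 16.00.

814 g

M(HCl) = 1.008 + 35.45 = 36.458 g/mol.
M(Na2SO4) = 2(22.99) + 32.06 + 4(16.00) = 142.04 g/mol.
n(HCl) = 418.0 g / 36.458 g/mol = 11.47 mol.
From the equation the HCl:Na2SO4 mole ratio is 2:1, so n(Na2SO4) = 11.47 × 1/2 = 5.733 mol.
Mass of Na2SO4 = 5.733 mol × 142.04 g/mol = 814.3 g.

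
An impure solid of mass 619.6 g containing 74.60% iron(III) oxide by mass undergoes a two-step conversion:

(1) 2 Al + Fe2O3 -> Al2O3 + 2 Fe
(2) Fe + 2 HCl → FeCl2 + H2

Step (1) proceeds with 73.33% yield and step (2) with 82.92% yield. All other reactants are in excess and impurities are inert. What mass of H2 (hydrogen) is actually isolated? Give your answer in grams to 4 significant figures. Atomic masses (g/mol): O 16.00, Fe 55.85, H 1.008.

Pure Fe2O3 = 619.6 × 0.7460 = 462.22 g.
M(Fe2O3) = 2(55.85) + 3(16.00) = 159.70 g/mol.
M(H2) = 2(1.008) = 2.016 g/mol.
n(Fe2O3) = 462.22 / 159.70 = 2.8943 mol.
Step 1 (Fe2O3:Fe = 1:2): theoretical n(Fe) = 5.7886 mol; at 73.33% yield, n(Fe) = 4.2448 mol.
Step 2 (Fe:H2 = 1:1): theoretical n(H2) = 4.2448 mol, so theoretical mass = 4.2448 × 2.016 = 8.5575 g.
At 82.92% yield, actual mass of H2 = 8.5575 × 0.8292 = 7.0959 g.

7.096 g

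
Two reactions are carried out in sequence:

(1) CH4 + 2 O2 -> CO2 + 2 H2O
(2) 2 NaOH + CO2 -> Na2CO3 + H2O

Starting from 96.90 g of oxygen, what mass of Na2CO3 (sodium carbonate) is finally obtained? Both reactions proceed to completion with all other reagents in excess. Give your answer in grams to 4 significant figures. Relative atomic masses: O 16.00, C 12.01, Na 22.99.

160.5 g

M(O2) = 2(16.00) = 32.00 g/mol.
M(Na2CO3) = 2(22.99) + 12.01 + 3(16.00) = 105.99 g/mol.
n(O2) = 96.900 / 32.00 = 3.0281 mol.
Step 1 gives a 2:1 ratio of O2 to CO2, so n(CO2) = 1.5141 mol.
In step 2 the CO2:Na2CO3 ratio is 1:1, so n(Na2CO3) = 1.5141 mol.
Mass of Na2CO3 = 1.5141 × 105.99 = 160.48 g.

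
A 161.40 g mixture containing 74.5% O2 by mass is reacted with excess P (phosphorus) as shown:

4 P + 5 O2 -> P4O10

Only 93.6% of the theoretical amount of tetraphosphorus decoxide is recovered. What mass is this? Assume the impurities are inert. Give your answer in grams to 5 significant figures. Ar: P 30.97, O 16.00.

Pure O2 available = 161.40 g × 0.745 = 120.243 g.
M(O2) = 2(16.00) = 32.00 g/mol.
M(P4O10) = 4(30.97) + 10(16.00) = 283.88 g/mol.
n(O2) = 120.243 g / 32.00 g/mol = 3.75759 mol.
From the equation the O2:P4O10 mole ratio is 5:1, so n(P4O10) = 3.75759 × 1/5 = 0.751519 mol.
Mass of P4O10 = 0.751519 mol × 283.88 g/mol = 213.341 g.
Actual mass collected = 213.341 g × 0.936 = 199.687 g.

199.69 g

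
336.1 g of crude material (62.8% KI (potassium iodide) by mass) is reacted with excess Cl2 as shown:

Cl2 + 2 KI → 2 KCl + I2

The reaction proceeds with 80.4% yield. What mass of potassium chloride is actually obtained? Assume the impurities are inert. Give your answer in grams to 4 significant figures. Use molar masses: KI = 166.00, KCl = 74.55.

76.21 g

Pure KI available = 336.1 g × 0.628 = 211.07 g.
n(KI) = 211.07 g / 166.00 g/mol = 1.2715 mol.
From the equation the KI:KCl mole ratio is 2:2, so n(KCl) = 1.2715 × 2/2 = 1.2715 mol.
Mass of KCl = 1.2715 mol × 74.55 g/mol = 94.791 g.
Actual mass collected = 94.791 g × 0.804 = 76.212 g.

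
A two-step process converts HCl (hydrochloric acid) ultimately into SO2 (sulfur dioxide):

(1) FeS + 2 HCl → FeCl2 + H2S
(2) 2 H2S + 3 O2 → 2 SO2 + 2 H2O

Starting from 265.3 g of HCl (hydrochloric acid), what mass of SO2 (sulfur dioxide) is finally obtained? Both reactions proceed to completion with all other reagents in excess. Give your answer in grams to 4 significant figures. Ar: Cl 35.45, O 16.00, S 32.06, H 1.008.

233.1 g

M(HCl) = 1.008 + 35.45 = 36.458 g/mol.
M(SO2) = 32.06 + 2(16.00) = 64.06 g/mol.
n(HCl) = 265.30 / 36.458 = 7.2769 mol.
Step 1 gives a 2:1 ratio of HCl to H2S, so n(H2S) = 3.6384 mol.
In step 2 the H2S:SO2 ratio is 2:2, so n(SO2) = 3.6384 mol.
Mass of SO2 = 3.6384 × 64.06 = 233.08 g.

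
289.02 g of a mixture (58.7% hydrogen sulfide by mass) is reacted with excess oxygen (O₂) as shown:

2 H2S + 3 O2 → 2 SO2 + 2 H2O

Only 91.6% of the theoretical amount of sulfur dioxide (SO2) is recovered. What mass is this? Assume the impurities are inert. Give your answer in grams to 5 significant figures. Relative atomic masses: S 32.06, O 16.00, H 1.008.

292.15 g

Pure H2S available = 289.02 g × 0.587 = 169.655 g.
M(H2S) = 2(1.008) + 32.06 = 34.076 g/mol.
M(SO2) = 32.06 + 2(16.00) = 64.06 g/mol.
n(H2S) = 169.655 g / 34.076 g/mol = 4.97872 mol.
From the equation the H2S:SO2 mole ratio is 2:2, so n(SO2) = 4.97872 × 2/2 = 4.97872 mol.
Mass of SO2 = 4.97872 mol × 64.06 g/mol = 318.937 g.
Actual mass collected = 318.937 g × 0.916 = 292.146 g.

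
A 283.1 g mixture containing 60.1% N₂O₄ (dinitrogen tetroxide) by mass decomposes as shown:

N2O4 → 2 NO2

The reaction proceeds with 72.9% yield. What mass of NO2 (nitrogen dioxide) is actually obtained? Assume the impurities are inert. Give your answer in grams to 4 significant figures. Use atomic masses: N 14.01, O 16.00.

124.0 g

Pure N2O4 available = 283.1 g × 0.601 = 170.14 g.
M(N2O4) = 2(14.01) + 4(16.00) = 92.02 g/mol.
M(NO2) = 14.01 + 2(16.00) = 46.01 g/mol.
n(N2O4) = 170.14 g / 92.02 g/mol = 1.8490 mol.
From the equation the N2O4:NO2 mole ratio is 1:2, so n(NO2) = 1.8490 × 2/1 = 3.6980 mol.
Mass of NO2 = 3.6980 mol × 46.01 g/mol = 170.14 g.
Actual mass collected = 170.14 g × 0.729 = 124.03 g.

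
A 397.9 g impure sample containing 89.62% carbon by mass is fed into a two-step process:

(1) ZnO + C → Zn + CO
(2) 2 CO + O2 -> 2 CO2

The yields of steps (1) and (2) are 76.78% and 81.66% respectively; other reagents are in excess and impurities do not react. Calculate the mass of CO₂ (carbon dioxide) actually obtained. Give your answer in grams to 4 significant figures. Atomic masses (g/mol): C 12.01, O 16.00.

Pure C = 397.9 × 0.8962 = 356.60 g.
M(C) = 12.01 g/mol.
M(CO2) = 12.01 + 2(16.00) = 44.01 g/mol.
n(C) = 356.60 / 12.01 = 29.692 mol.
Step 1 (C:CO = 1:1): theoretical n(CO) = 29.692 mol; at 76.78% yield, n(CO) = 22.797 mol.
Step 2 (CO:CO2 = 2:2): theoretical n(CO2) = 22.797 mol, so theoretical mass = 22.797 × 44.01 = 1003.3 g.
At 81.66% yield, actual mass of CO2 = 1003.3 × 0.8166 = 819.30 g.

819.3 g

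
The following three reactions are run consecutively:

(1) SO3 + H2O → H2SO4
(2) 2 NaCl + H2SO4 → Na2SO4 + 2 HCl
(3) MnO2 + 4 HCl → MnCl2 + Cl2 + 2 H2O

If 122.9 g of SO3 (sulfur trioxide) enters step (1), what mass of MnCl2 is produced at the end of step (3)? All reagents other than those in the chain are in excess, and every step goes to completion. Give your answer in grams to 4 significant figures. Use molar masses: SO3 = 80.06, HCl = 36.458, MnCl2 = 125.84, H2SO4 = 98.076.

96.59 g

n(SO3) = 122.9 / 80.06 = 1.5351 mol.
Reaction (1): SO3→H2SO4 ratio 1:1 ⇒ n(H2SO4) = 1.5351 mol.
Reaction (2): H2SO4→HCl ratio 1:2 ⇒ n(HCl) = 3.0702 mol.
Reaction (3): HCl→MnCl2 ratio 4:1 ⇒ n(MnCl2) = 0.76755 mol.
Mass of MnCl2 = 0.76755 × 125.84 = 96.588 g.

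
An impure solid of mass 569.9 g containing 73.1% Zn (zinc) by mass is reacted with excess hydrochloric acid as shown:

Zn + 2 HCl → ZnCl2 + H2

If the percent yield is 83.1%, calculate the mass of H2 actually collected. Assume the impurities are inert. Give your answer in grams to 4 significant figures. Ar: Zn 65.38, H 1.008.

Pure Zn available = 569.9 g × 0.731 = 416.60 g.
M(Zn) = 65.38 g/mol.
M(H2) = 2(1.008) = 2.016 g/mol.
n(Zn) = 416.60 g / 65.38 g/mol = 6.3719 mol.
From the equation the Zn:H2 mole ratio is 1:1, so n(H2) = 6.3719 × 1/1 = 6.3719 mol.
Mass of H2 = 6.3719 mol × 2.016 g/mol = 12.846 g.
Actual mass collected = 12.846 g × 0.831 = 10.675 g.

10.67 g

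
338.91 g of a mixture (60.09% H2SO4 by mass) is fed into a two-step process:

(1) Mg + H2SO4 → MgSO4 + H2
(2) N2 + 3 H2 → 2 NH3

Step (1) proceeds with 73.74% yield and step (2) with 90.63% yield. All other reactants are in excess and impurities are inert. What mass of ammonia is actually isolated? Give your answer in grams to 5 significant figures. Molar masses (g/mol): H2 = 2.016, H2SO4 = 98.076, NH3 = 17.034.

Pure H2SO4 = 338.91 × 0.6009 = 203.651 g.
n(H2SO4) = 203.651 / 98.076 = 2.07646 mol.
Step 1 (H2SO4:H2 = 1:1): theoretical n(H2) = 2.07646 mol; at 73.74% yield, n(H2) = 1.53118 mol.
Step 2 (H2:NH3 = 3:2): theoretical n(NH3) = 1.02079 mol, so theoretical mass = 1.02079 × 17.034 = 17.3881 g.
At 90.63% yield, actual mass of NH3 = 17.3881 × 0.9063 = 15.7588 g.

15.759 g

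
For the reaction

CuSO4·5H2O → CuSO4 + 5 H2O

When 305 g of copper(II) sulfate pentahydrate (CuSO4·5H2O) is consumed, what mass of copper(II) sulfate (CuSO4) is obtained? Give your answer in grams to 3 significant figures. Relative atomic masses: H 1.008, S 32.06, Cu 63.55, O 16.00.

195 g

M(CuSO4·5H2O) = 63.55 + 32.06 + 9(16.00) + 10(1.008) = 249.69 g/mol.
M(CuSO4) = 63.55 + 32.06 + 4(16.00) = 159.61 g/mol.
n(CuSO4·5H2O) = 305.0 g / 249.69 g/mol = 1.222 mol.
From the equation the CuSO4·5H2O:CuSO4 mole ratio is 1:1, so n(CuSO4) = 1.222 × 1/1 = 1.222 mol.
Mass of CuSO4 = 1.222 mol × 159.61 g/mol = 195.0 g.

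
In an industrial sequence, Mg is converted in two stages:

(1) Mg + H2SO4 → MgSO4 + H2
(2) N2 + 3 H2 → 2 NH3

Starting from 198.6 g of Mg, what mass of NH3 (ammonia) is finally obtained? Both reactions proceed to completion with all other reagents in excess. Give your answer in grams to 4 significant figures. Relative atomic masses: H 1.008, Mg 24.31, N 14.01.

M(Mg) = 24.31 g/mol.
M(NH3) = 14.01 + 3(1.008) = 17.034 g/mol.
n(Mg) = 198.60 / 24.31 = 8.1695 mol.
Step 1 gives a 1:1 ratio of Mg to H2, so n(H2) = 8.1695 mol.
In step 2 the H2:NH3 ratio is 3:2, so n(NH3) = 5.4463 mol.
Mass of NH3 = 5.4463 × 17.034 = 92.773 g.

92.77 g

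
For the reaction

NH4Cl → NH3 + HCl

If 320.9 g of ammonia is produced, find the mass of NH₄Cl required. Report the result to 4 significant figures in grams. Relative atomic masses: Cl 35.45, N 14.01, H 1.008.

M(NH3) = 14.01 + 3(1.008) = 17.034 g/mol.
M(NH4Cl) = 14.01 + 4(1.008) + 35.45 = 53.492 g/mol.
n(NH3) = 320.90 g / 17.034 g/mol = 18.839 mol.
From the equation the NH3:NH4Cl mole ratio is 1:1, so n(NH4Cl) = 18.839 × 1/1 = 18.839 mol.
Mass of NH4Cl = 18.839 mol × 53.492 g/mol = 1007.7 g.

1008 g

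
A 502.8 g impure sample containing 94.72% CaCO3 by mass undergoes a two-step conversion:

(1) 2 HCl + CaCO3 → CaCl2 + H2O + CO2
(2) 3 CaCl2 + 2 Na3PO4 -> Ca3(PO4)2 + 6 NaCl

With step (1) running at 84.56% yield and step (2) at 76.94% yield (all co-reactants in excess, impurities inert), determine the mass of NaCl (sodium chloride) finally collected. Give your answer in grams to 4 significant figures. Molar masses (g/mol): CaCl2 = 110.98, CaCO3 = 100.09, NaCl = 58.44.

Pure CaCO3 = 502.8 × 0.9472 = 476.25 g.
n(CaCO3) = 476.25 / 100.09 = 4.7582 mol.
Step 1 (CaCO3:CaCl2 = 1:1): theoretical n(CaCl2) = 4.7582 mol; at 84.56% yield, n(CaCl2) = 4.0236 mol.
Step 2 (CaCl2:NaCl = 3:6): theoretical n(NaCl) = 8.0471 mol, so theoretical mass = 8.0471 × 58.44 = 470.27 g.
At 76.94% yield, actual mass of NaCl = 470.27 × 0.7694 = 361.83 g.

361.8 g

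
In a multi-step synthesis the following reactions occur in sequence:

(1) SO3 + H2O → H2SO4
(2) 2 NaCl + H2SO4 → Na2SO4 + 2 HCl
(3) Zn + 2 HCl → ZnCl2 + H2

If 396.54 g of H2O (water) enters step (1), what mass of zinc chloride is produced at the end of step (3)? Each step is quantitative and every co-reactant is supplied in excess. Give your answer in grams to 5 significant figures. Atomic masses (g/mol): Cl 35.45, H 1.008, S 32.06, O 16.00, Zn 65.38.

2999.6 g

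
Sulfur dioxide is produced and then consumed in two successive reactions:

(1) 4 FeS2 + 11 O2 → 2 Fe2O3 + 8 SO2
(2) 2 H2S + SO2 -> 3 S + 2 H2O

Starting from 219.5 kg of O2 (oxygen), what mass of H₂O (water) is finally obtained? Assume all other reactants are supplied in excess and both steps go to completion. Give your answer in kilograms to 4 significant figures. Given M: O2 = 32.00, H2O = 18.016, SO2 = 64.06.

219.5 kg = 219500 g.
n(O2) = 219500 / 32.00 = 6859.4 mol.
Step 1 gives a 11:8 ratio of O2 to SO2, so n(SO2) = 4988.6 mol.
In step 2 the SO2:H2O ratio is 1:2, so n(H2O) = 9977.3 mol.
Mass of H2O = 9977.3 × 18.016 = 179750 g = 179.8 kg.

179.8 kg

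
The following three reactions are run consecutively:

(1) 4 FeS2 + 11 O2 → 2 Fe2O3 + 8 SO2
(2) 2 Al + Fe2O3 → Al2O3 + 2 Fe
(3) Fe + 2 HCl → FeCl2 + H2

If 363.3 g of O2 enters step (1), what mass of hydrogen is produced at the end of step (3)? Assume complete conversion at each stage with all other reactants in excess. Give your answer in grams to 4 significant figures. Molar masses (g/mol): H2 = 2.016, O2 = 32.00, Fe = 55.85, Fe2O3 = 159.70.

n(O2) = 363.3 / 32.00 = 11.353 mol.
Reaction (1): O2→Fe2O3 ratio 11:2 ⇒ n(Fe2O3) = 2.0642 mol.
Reaction (2): Fe2O3→Fe ratio 1:2 ⇒ n(Fe) = 4.1284 mol.
Reaction (3): Fe→H2 ratio 1:1 ⇒ n(H2) = 4.1284 mol.
Mass of H2 = 4.1284 × 2.016 = 8.3229 g.

8.323 g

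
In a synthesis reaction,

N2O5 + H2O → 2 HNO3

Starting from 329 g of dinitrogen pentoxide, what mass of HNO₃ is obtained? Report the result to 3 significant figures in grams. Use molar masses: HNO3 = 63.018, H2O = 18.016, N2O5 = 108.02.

384 g

n(N2O5) = 329.0 g / 108.02 g/mol = 3.046 mol.
From the equation the N2O5:HNO3 mole ratio is 1:2, so n(HNO3) = 3.046 × 2/1 = 6.091 mol.
Mass of HNO3 = 6.091 mol × 63.018 g/mol = 383.9 g.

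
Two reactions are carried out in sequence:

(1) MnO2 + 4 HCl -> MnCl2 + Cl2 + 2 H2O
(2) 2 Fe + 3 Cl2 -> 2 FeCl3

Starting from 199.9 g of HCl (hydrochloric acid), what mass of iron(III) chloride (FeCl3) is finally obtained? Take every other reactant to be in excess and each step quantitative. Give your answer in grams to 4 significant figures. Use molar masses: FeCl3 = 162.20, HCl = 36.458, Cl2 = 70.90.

n(HCl) = 199.90 / 36.458 = 5.4830 mol.
Step 1 gives a 4:1 ratio of HCl to Cl2, so n(Cl2) = 1.3708 mol.
In step 2 the Cl2:FeCl3 ratio is 3:2, so n(FeCl3) = 0.91384 mol.
Mass of FeCl3 = 0.91384 × 162.20 = 148.22 g.

148.2 g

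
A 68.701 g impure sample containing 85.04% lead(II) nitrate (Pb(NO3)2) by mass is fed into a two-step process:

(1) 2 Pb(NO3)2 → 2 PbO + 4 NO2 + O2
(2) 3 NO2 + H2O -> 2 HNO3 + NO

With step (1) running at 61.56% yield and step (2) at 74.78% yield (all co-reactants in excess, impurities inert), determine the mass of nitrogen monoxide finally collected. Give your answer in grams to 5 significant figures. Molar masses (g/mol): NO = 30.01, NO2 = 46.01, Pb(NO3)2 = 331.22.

Pure Pb(NO3)2 = 68.701 × 0.8504 = 58.4233 g.
n(Pb(NO3)2) = 58.4233 / 331.22 = 0.176388 mol.
Step 1 (Pb(NO3)2:NO2 = 2:4): theoretical n(NO2) = 0.352777 mol; at 61.56% yield, n(NO2) = 0.217169 mol.
Step 2 (NO2:NO = 3:1): theoretical n(NO) = 0.0723898 mol, so theoretical mass = 0.0723898 × 30.01 = 2.17242 g.
At 74.78% yield, actual mass of NO = 2.17242 × 0.7478 = 1.62453 g.

1.6245 g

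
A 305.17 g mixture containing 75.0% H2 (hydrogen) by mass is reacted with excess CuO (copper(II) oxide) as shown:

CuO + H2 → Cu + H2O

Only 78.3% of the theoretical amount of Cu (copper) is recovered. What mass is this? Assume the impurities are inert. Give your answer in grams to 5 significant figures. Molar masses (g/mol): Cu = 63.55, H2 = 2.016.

Pure H2 available = 305.17 g × 0.750 = 228.877 g.
n(H2) = 228.877 g / 2.016 g/mol = 113.531 mol.
From the equation the H2:Cu mole ratio is 1:1, so n(Cu) = 113.531 × 1/1 = 113.531 mol.
Mass of Cu = 113.531 mol × 63.55 g/mol = 7214.86 g.
Actual mass collected = 7214.86 g × 0.783 = 5649.24 g.

5649.2 g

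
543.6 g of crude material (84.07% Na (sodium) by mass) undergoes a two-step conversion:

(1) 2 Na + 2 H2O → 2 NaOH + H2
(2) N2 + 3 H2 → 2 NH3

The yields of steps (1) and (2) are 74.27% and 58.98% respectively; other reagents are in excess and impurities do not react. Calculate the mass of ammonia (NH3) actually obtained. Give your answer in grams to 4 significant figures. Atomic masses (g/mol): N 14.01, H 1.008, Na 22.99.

49.44 g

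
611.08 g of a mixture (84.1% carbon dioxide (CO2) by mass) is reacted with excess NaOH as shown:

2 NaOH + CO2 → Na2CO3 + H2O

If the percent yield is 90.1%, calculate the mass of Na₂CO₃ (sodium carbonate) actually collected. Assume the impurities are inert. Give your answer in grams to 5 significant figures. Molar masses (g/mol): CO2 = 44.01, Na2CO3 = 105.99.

Pure CO2 available = 611.08 g × 0.841 = 513.918 g.
n(CO2) = 513.918 g / 44.01 g/mol = 11.6773 mol.
From the equation the CO2:Na2CO3 mole ratio is 1:1, so n(Na2CO3) = 11.6773 × 1/1 = 11.6773 mol.
Mass of Na2CO3 = 11.6773 mol × 105.99 g/mol = 1237.68 g.
Actual mass collected = 1237.68 g × 0.901 = 1115.15 g.

1115.1 g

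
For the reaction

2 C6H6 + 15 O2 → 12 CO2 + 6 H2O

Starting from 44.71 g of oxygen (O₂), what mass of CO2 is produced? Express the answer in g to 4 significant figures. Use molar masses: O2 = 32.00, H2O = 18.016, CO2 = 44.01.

49.19 g

n(O2) = 44.710 g / 32.00 g/mol = 1.3972 mol.
From the equation the O2:CO2 mole ratio is 15:12, so n(CO2) = 1.3972 × 12/15 = 1.1178 mol.
Mass of CO2 = 1.1178 mol × 44.01 g/mol = 49.192 g.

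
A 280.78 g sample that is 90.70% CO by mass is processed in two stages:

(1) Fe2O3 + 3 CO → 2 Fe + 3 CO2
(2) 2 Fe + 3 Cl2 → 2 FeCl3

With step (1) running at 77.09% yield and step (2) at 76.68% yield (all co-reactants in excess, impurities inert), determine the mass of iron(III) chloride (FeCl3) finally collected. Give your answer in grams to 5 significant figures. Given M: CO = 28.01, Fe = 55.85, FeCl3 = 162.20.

581.17 g

Pure CO = 280.78 × 0.9070 = 254.667 g.
n(CO) = 254.667 / 28.01 = 9.09202 mol.
Step 1 (CO:Fe = 3:2): theoretical n(Fe) = 6.06135 mol; at 77.09% yield, n(Fe) = 4.67269 mol.
Step 2 (Fe:FeCl3 = 2:2): theoretical n(FeCl3) = 4.67269 mol, so theoretical mass = 4.67269 × 162.20 = 757.911 g.
At 76.68% yield, actual mass of FeCl3 = 757.911 × 0.7668 = 581.166 g.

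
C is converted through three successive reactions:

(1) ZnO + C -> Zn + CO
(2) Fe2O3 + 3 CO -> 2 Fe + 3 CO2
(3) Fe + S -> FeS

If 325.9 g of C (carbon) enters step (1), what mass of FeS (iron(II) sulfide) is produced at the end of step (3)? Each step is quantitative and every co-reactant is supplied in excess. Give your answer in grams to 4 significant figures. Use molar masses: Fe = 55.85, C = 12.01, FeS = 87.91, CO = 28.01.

1590 g

n(C) = 325.9 / 12.01 = 27.136 mol.
Reaction (1): C→CO ratio 1:1 ⇒ n(CO) = 27.136 mol.
Reaction (2): CO→Fe ratio 3:2 ⇒ n(Fe) = 18.090 mol.
Reaction (3): Fe→FeS ratio 1:1 ⇒ n(FeS) = 18.090 mol.
Mass of FeS = 18.090 × 87.91 = 1590.3 g.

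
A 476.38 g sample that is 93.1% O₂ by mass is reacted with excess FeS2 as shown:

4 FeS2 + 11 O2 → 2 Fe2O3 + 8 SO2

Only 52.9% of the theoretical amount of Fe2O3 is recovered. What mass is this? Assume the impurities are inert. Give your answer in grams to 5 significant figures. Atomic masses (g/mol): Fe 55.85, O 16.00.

212.89 g

Pure O2 available = 476.38 g × 0.931 = 443.510 g.
M(O2) = 2(16.00) = 32.00 g/mol.
M(Fe2O3) = 2(55.85) + 3(16.00) = 159.70 g/mol.
n(O2) = 443.510 g / 32.00 g/mol = 13.8597 mol.
From the equation the O2:Fe2O3 mole ratio is 11:2, so n(Fe2O3) = 13.8597 × 2/11 = 2.51994 mol.
Mass of Fe2O3 = 2.51994 mol × 159.70 g/mol = 402.435 g.
Actual mass collected = 402.435 g × 0.529 = 212.888 g.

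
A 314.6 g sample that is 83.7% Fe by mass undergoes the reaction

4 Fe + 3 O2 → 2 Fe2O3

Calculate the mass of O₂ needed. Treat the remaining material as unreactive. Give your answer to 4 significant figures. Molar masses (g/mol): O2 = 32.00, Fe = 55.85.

Mass of pure Fe = 314.6 g × 0.837 = 263.32 g.
n(Fe) = 263.32 g / 55.85 g/mol = 4.7148 mol.
From the equation the Fe:O2 mole ratio is 4:3, so n(O2) = 4.7148 × 3/4 = 3.5361 mol.
Mass of O2 = 3.5361 mol × 32.00 g/mol = 113.15 g.

113.2 g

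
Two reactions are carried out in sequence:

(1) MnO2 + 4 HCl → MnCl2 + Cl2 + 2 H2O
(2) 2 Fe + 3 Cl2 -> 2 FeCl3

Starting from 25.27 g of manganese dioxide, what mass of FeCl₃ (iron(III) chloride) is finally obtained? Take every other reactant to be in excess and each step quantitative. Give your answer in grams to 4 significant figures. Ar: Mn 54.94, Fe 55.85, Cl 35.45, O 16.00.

M(MnO2) = 54.94 + 2(16.00) = 86.94 g/mol.
M(FeCl3) = 55.85 + 3(35.45) = 162.20 g/mol.
n(MnO2) = 25.270 / 86.94 = 0.29066 mol.
Step 1 gives a 1:1 ratio of MnO2 to Cl2, so n(Cl2) = 0.29066 mol.
In step 2 the Cl2:FeCl3 ratio is 3:2, so n(FeCl3) = 0.19377 mol.
Mass of FeCl3 = 0.19377 × 162.20 = 31.430 g.

31.43 g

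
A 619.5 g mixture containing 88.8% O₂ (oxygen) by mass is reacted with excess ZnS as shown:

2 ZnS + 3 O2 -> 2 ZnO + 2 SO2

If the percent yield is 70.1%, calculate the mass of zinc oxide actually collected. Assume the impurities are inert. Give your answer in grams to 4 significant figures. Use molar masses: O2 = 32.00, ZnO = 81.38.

653.8 g

Pure O2 available = 619.5 g × 0.888 = 550.12 g.
n(O2) = 550.12 g / 32.00 g/mol = 17.191 mol.
From the equation the O2:ZnO mole ratio is 3:2, so n(ZnO) = 17.191 × 2/3 = 11.461 mol.
Mass of ZnO = 11.461 mol × 81.38 g/mol = 932.68 g.
Actual mass collected = 932.68 g × 0.701 = 653.81 g.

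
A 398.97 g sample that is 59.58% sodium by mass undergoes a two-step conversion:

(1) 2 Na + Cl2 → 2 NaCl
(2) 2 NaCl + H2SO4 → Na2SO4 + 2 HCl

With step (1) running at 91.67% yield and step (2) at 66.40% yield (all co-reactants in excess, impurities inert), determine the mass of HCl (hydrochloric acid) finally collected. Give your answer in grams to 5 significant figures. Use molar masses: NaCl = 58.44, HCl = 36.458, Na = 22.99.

229.45 g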